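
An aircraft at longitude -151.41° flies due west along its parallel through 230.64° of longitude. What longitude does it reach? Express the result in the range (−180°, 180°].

-22.05°

Start at -151.41°; shift −230.64° → -382.05°.
-382.05° lies outside (−180°, 180°]; add 360° → -22.05°.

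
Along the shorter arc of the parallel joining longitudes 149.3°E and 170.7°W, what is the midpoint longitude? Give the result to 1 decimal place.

169.3°E

Signed shortest Δλ from +149.3° to -170.7° is +40.0°.
Midpoint longitude = +149.3° + (+40.0°)/2 = +149.3° + 20.0° = +169.3°.
(The naïve average (+149.3 + -170.7)/2 = -10.7° is on the wrong side of the globe.)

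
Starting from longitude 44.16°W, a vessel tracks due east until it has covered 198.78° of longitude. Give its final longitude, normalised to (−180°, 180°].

Start at -44.16°; shift +198.78° → +154.62°.
+154.62° already lies in (−180°, 180°].

154.62°E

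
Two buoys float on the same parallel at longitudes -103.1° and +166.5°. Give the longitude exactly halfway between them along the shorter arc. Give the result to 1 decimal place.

Signed shortest Δλ from -103.1° to +166.5° is -90.4°.
Midpoint longitude = -103.1° + (-90.4°)/2 = -103.1° − 45.2° = -148.3°.
(The naïve average (-103.1 + +166.5)/2 = 31.7° is on the wrong side of the globe.)

-148.3°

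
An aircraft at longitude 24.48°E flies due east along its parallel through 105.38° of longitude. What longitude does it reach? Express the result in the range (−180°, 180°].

Start at +24.48°; shift +105.38° → +129.86°.
+129.86° already lies in (−180°, 180°].

129.86°E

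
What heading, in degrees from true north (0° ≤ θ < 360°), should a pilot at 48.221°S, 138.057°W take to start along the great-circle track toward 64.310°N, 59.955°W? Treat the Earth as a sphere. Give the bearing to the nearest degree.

32°

Δλ = -59.955 − -138.057 = 78.102°.
θ = atan2( sin Δλ · cos φ₂ , cos φ₁ · sin φ₂ − sin φ₁ · cos φ₂ · cos Δλ )
  = atan2(0.42419, 0.66705) = 32.453° → normalised to [0°, 360°): 32.453°.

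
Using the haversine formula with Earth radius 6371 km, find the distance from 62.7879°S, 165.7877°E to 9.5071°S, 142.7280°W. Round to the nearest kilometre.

7192 km

Δλ = -142.7280 − 165.7877 = -308.5157°; wrapped into (−180°, 180°]: 51.4843°.
Δφ = -9.5071 − -62.7879 = 53.2808°.
a = sin²(Δφ/2) + cos φ₁ · cos φ₂ · sin²(Δλ/2) = 0.286129.
c = 2·atan2(√a, √(1−a)) = 1.12880 rad → d = 6371·c ≈ 7191.60 km.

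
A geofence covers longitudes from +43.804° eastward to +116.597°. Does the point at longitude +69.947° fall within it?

Yes

Band width going east from +43.804° to +116.597°: ((116.597 − 43.804) mod 360) = 72.793°.
Offset of +69.947° east of the west edge: ((69.947 − 43.804) mod 360) = 26.143°.
26.143° ≤ 72.793° ⇒ inside.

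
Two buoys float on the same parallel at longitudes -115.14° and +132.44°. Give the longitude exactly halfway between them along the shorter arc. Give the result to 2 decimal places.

-171.35°

Signed shortest Δλ from -115.14° to +132.44° is -112.42°.
Midpoint longitude = -115.14° + (-112.42°)/2 = -115.14° − 56.21° = -171.35°.
(The naïve average (-115.14 + +132.44)/2 = 8.65° is on the wrong side of the globe.)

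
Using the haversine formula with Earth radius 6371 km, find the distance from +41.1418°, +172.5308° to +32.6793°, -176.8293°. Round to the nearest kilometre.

Δλ = -176.8293 − 172.5308 = -349.3601°; wrapped into (−180°, 180°]: 10.6399°.
Δφ = 32.6793 − 41.1418 = -8.4625°.
a = sin²(Δφ/2) + cos φ₁ · cos φ₂ · sin²(Δλ/2) = 0.010893.
c = 2·atan2(√a, √(1−a)) = 0.20912 rad → d = 6371·c ≈ 1332.30 km.

1332 km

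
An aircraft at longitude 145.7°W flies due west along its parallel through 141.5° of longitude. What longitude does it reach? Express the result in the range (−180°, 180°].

72.8°E

Start at -145.7°; shift −141.5° → -287.2°.
-287.2° lies outside (−180°, 180°]; add 360° → +72.8°.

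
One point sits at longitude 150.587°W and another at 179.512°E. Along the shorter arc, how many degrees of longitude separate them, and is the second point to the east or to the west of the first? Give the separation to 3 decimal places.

Raw difference: 179.512 − -150.587 = 330.099°.
Normalise into (−180°, 180°]: 330.099° − 360° = -29.901°.
Negative ⇒ the second point lies to the west; separation 29.901°.

29.901° west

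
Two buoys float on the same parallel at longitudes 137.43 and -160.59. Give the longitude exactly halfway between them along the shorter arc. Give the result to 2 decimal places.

+168.42°

Signed shortest Δλ from +137.43° to -160.59° is +61.98°.
Midpoint longitude = +137.43° + (+61.98°)/2 = +137.43° + 30.99° = +168.42°.
(The naïve average (+137.43 + -160.59)/2 = -11.58° is on the wrong side of the globe.)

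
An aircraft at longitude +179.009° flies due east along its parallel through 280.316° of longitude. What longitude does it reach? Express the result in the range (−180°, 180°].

+99.325°

Start at +179.009°; shift +280.316° → +459.325°.
+459.325° lies outside (−180°, 180°]; subtract 360° → +99.325°.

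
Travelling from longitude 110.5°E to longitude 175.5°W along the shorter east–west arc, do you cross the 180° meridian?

Naïve |-175.5 − 110.5| = 286.0° > 180°, so the shorter arc goes the other way round — across 180°.
Signed shortest Δλ = ((-175.5 − 110.5 + 180) mod 360) − 180 = 74.0°.
Going east by 74.0° from +110.5° passes through 180° before reaching -175.5°.

Yes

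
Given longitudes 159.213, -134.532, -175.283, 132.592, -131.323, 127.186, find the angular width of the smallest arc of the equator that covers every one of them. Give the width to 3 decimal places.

101.491°

Sort the longitudes: -175.283°, -134.532°, -131.323°, +127.186°, +132.592°, +159.213°.
Eastward gaps between consecutive values (wrapping around): 40.751°, 3.209°, 258.509°, 5.406°, 26.621°, 25.504°.
Largest gap = 258.509° ⇒ minimal covering band is its complement: 360° − 258.509° = 101.491°.
Band runs from +127.186° eastward to -131.323°, crossing the antimeridian.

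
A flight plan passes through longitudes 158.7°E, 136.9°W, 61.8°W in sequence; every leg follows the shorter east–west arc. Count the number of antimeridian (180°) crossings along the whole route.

1

Leg 1: +158.7° → -136.9°, shortest Δλ = 64.4° (east) — crosses 180°.
Leg 2: -136.9° → -61.8°, shortest Δλ = 75.1° (east) — does not cross 180°.
Total crossings: 1.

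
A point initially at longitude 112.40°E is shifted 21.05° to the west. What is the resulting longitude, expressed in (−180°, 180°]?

91.35°E

Start at +112.40°; shift −21.05° → +91.35°.
+91.35° already lies in (−180°, 180°].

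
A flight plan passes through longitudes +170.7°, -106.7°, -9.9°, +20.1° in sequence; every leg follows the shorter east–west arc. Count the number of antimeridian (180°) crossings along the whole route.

1

Leg 1: +170.7° → -106.7°, shortest Δλ = 82.6° (east) — crosses 180°.
Leg 2: -106.7° → -9.9°, shortest Δλ = 96.8° (east) — does not cross 180°.
Leg 3: -9.9° → +20.1°, shortest Δλ = 30.0° (east) — does not cross 180°.
Total crossings: 1.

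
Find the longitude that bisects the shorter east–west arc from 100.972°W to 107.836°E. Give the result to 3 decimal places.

Signed shortest Δλ from -100.972° to +107.836° is -151.192°.
Midpoint longitude = -100.972° + (-151.192°)/2 = -100.972° − 75.596° = -176.568°.
(The naïve average (-100.972 + +107.836)/2 = 3.432° is on the wrong side of the globe.)

176.568°W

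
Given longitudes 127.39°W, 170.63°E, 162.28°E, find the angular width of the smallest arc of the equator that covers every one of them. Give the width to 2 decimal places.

Sort the longitudes: -127.39°, +162.28°, +170.63°.
Eastward gaps between consecutive values (wrapping around): 289.67°, 8.35°, 61.98°.
Largest gap = 289.67° ⇒ minimal covering band is its complement: 360° − 289.67° = 70.33°.
Band runs from +162.28° eastward to -127.39°, crossing the antimeridian.

70.33°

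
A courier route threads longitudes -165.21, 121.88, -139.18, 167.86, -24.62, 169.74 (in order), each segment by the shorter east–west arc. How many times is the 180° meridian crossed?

Leg 1: -165.21° → +121.88°, shortest Δλ = -72.91° (west) — crosses 180°.
Leg 2: +121.88° → -139.18°, shortest Δλ = 98.94° (east) — crosses 180°.
Leg 3: -139.18° → +167.86°, shortest Δλ = -52.96° (west) — crosses 180°.
Leg 4: +167.86° → -24.62°, shortest Δλ = 167.52° (east) — crosses 180°.
Leg 5: -24.62° → +169.74°, shortest Δλ = -165.64° (west) — crosses 180°.
Total crossings: 5.

5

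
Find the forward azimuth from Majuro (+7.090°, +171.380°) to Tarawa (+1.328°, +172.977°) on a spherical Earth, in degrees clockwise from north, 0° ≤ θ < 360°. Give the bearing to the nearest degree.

164°

Δλ = 172.977 − 171.380 = 1.597°.
θ = atan2( sin Δλ · cos φ₂ , cos φ₁ · sin φ₂ − sin φ₁ · cos φ₂ · cos Δλ )
  = atan2(0.02786, -0.10035) = 164.483° → normalised to [0°, 360°): 164.483°.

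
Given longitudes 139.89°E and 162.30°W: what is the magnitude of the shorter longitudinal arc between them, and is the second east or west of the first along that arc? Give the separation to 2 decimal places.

Raw difference: -162.30 − 139.89 = -302.19°.
Normalise into (−180°, 180°]: -302.19° + 360° = 57.81°.
Positive ⇒ the second point lies to the east; separation 57.81°.

57.81° east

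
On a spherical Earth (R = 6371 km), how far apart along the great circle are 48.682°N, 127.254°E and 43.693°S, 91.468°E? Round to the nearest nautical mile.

5858 nmi

Δλ = 91.468 − 127.254 = -35.786°.
Δφ = -43.693 − 48.682 = -92.375°.
a = sin²(Δφ/2) + cos φ₁ · cos φ₂ · sin²(Δλ/2) = 0.565783.
c = 2·atan2(√a, √(1−a)) = 1.70275 rad → d = 6371·c ≈ 10848.19 km ≈ 5857.56 nmi.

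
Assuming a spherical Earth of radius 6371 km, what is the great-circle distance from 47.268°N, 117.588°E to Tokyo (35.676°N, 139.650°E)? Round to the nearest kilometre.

Δλ = 139.650 − 117.588 = 22.062°.
Δφ = 35.676 − 47.268 = -11.592°.
a = sin²(Δφ/2) + cos φ₁ · cos φ₂ · sin²(Δλ/2) = 0.030379.
c = 2·atan2(√a, √(1−a)) = 0.35038 rad → d = 6371·c ≈ 2232.28 km.

2232 km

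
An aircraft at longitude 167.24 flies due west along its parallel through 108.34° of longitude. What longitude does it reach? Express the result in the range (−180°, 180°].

+58.90°

Start at +167.24°; shift −108.34° → +58.90°.
+58.90° already lies in (−180°, 180°].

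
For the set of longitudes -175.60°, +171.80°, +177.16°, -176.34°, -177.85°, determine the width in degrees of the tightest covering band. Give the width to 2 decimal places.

Sort the longitudes: -177.85°, -176.34°, -175.60°, +171.80°, +177.16°.
Eastward gaps between consecutive values (wrapping around): 1.51°, 0.74°, 347.40°, 5.36°, 4.99°.
Largest gap = 347.40° ⇒ minimal covering band is its complement: 360° − 347.40° = 12.60°.
Band runs from +171.80° eastward to -175.60°, crossing the antimeridian.

12.60°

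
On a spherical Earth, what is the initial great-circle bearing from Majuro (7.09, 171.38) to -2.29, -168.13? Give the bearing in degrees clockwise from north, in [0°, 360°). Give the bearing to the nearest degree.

114°

Δλ = -168.13 − 171.38 = -339.51°; wrapped into (−180°, 180°]: 20.49°.
θ = atan2( sin Δλ · cos φ₂ , cos φ₁ · sin φ₂ − sin φ₁ · cos φ₂ · cos Δλ )
  = atan2(0.34976, -0.15518) = 113.925° → normalised to [0°, 360°): 113.925°.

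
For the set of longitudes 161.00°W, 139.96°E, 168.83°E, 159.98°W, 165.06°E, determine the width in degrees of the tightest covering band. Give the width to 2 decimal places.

Sort the longitudes: -161.00°, -159.98°, +139.96°, +165.06°, +168.83°.
Eastward gaps between consecutive values (wrapping around): 1.02°, 299.94°, 25.10°, 3.77°, 30.17°.
Largest gap = 299.94° ⇒ minimal covering band is its complement: 360° − 299.94° = 60.06°.
Band runs from +139.96° eastward to -159.98°, crossing the antimeridian.

60.06°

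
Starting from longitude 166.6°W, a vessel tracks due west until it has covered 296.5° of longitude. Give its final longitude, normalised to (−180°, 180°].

Start at -166.6°; shift −296.5° → -463.1°.
-463.1° lies outside (−180°, 180°]; add 360° → -103.1°.

103.1°W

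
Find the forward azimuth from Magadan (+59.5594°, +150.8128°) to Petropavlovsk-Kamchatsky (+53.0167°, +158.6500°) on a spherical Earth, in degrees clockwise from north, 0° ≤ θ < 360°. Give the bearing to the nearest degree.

Δλ = 158.6500 − 150.8128 = 7.8372°.
θ = atan2( sin Δλ · cos φ₂ , cos φ₁ · sin φ₂ − sin φ₁ · cos φ₂ · cos Δλ )
  = atan2(0.08203, -0.10910) = 143.061° → normalised to [0°, 360°): 143.061°.

143°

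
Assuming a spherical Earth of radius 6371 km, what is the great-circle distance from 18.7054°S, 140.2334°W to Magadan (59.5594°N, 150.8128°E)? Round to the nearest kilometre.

Δλ = 150.8128 − -140.2334 = 291.0462°; wrapped into (−180°, 180°]: -68.9538°.
Δφ = 59.5594 − -18.7054 = 78.2648°.
a = sin²(Δφ/2) + cos φ₁ · cos φ₂ · sin²(Δλ/2) = 0.552079.
c = 2·atan2(√a, √(1−a)) = 1.67514 rad → d = 6371·c ≈ 10672.35 km.

10672 km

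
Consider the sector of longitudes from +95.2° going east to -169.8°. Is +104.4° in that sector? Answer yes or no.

Band width going east from +95.2° to -169.8°: ((-169.8 − 95.2) mod 360) = 95.0°.
Offset of +104.4° east of the west edge: ((104.4 − 95.2) mod 360) = 9.2°.
9.2° ≤ 95.0° ⇒ inside.

Yes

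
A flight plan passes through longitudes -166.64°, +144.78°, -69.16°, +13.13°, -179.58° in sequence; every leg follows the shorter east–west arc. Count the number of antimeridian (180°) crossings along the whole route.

3

Leg 1: -166.64° → +144.78°, shortest Δλ = -48.58° (west) — crosses 180°.
Leg 2: +144.78° → -69.16°, shortest Δλ = 146.06° (east) — crosses 180°.
Leg 3: -69.16° → +13.13°, shortest Δλ = 82.29° (east) — does not cross 180°.
Leg 4: +13.13° → -179.58°, shortest Δλ = 167.29° (east) — crosses 180°.
Total crossings: 3.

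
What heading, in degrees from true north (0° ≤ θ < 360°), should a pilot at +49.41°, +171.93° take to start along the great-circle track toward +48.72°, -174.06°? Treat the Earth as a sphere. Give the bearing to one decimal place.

Δλ = -174.06 − 171.93 = -345.99°; wrapped into (−180°, 180°]: 14.01°.
θ = atan2( sin Δλ · cos φ₂ , cos φ₁ · sin φ₂ − sin φ₁ · cos φ₂ · cos Δλ )
  = atan2(0.15972, 0.00286) = 88.974° → normalised to [0°, 360°): 88.974°.

89.0°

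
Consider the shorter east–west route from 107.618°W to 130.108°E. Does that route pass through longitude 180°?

Yes

Naïve |130.108 − -107.618| = 237.726° > 180°, so the shorter arc goes the other way round — across 180°.
Signed shortest Δλ = ((130.108 − -107.618 + 180) mod 360) − 180 = -122.274°.
Going west by 122.274° from -107.618° passes through 180° before reaching +130.108°.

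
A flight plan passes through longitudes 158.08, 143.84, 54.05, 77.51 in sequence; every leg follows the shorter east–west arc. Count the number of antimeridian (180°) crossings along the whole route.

0

Leg 1: +158.08° → +143.84°, shortest Δλ = -14.24° (west) — does not cross 180°.
Leg 2: +143.84° → +54.05°, shortest Δλ = -89.79° (west) — does not cross 180°.
Leg 3: +54.05° → +77.51°, shortest Δλ = 23.46° (east) — does not cross 180°.
Total crossings: 0.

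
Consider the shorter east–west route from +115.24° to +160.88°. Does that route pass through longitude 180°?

Signed shortest Δλ = ((160.88 − 115.24 + 180) mod 360) − 180 = 45.64°.
Going east by 45.64° from +115.24° reaches +160.88° without touching 180°.

No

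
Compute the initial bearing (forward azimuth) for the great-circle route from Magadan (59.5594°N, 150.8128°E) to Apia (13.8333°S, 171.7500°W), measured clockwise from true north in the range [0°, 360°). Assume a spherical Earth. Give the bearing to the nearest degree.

Δλ = -171.7500 − 150.8128 = -322.5628°; wrapped into (−180°, 180°]: 37.4372°.
θ = atan2( sin Δλ · cos φ₂ , cos φ₁ · sin φ₂ − sin φ₁ · cos φ₂ · cos Δλ )
  = atan2(0.59026, -0.78585) = 143.089° → normalised to [0°, 360°): 143.089°.

143°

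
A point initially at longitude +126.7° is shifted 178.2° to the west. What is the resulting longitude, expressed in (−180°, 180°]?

-51.5°

Start at +126.7°; shift −178.2° → -51.5°.
-51.5° already lies in (−180°, 180°].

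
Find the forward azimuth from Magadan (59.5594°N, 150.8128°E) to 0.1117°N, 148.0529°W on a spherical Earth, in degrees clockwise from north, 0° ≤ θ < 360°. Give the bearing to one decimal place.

Δλ = -148.0529 − 150.8128 = -298.8657°; wrapped into (−180°, 180°]: 61.1343°.
θ = atan2( sin Δλ · cos φ₂ , cos φ₁ · sin φ₂ − sin φ₁ · cos φ₂ · cos Δλ )
  = atan2(0.87575, -0.41522) = 115.367° → normalised to [0°, 360°): 115.367°.

115.4°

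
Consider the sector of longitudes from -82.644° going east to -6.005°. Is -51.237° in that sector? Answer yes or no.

Yes

Band width going east from -82.644° to -6.005°: ((-6.005 − -82.644) mod 360) = 76.639°.
Offset of -51.237° east of the west edge: ((-51.237 − -82.644) mod 360) = 31.407°.
31.407° ≤ 76.639° ⇒ inside.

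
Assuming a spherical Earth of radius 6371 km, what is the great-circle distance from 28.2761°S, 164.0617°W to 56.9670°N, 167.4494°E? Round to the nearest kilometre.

9850 km

Δλ = 167.4494 − -164.0617 = 331.5111°; wrapped into (−180°, 180°]: -28.4889°.
Δφ = 56.9670 − -28.2761 = 85.2431°.
a = sin²(Δφ/2) + cos φ₁ · cos φ₂ · sin²(Δλ/2) = 0.487602.
c = 2·atan2(√a, √(1−a)) = 1.54600 rad → d = 6371·c ≈ 9849.55 km.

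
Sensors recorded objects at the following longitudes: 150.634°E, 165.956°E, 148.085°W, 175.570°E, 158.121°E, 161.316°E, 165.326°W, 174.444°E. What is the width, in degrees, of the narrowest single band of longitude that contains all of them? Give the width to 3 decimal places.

Sort the longitudes: -165.326°, -148.085°, +150.634°, +158.121°, +161.316°, +165.956°, +174.444°, +175.570°.
Eastward gaps between consecutive values (wrapping around): 17.241°, 298.719°, 7.487°, 3.195°, 4.640°, 8.488°, 1.126°, 19.104°.
Largest gap = 298.719° ⇒ minimal covering band is its complement: 360° − 298.719° = 61.281°.
Band runs from +150.634° eastward to -148.085°, crossing the antimeridian.

61.281°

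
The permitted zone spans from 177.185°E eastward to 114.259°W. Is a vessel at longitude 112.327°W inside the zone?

Band width going east from +177.185° to -114.259°: ((-114.259 − 177.185) mod 360) = 68.556°.
Offset of -112.327° east of the west edge: ((-112.327 − 177.185) mod 360) = 70.488°.
70.488° > 68.556° ⇒ outside.

No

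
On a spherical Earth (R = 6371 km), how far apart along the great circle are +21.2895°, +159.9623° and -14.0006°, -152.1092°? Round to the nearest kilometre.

6539 km

Δλ = -152.1092 − 159.9623 = -312.0715°; wrapped into (−180°, 180°]: 47.9285°.
Δφ = -14.0006 − 21.2895 = -35.2901°.
a = sin²(Δφ/2) + cos φ₁ · cos φ₂ · sin²(Δλ/2) = 0.241028.
c = 2·atan2(√a, √(1−a)) = 1.02635 rad → d = 6371·c ≈ 6538.88 km.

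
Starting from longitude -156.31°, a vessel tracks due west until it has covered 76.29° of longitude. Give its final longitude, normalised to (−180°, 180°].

Start at -156.31°; shift −76.29° → -232.60°.
-232.60° lies outside (−180°, 180°]; add 360° → +127.40°.

+127.40°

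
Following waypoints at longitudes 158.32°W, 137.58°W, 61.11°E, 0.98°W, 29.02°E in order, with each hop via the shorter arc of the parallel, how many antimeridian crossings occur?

1

Leg 1: -158.32° → -137.58°, shortest Δλ = 20.74° (east) — does not cross 180°.
Leg 2: -137.58° → +61.11°, shortest Δλ = -161.31° (west) — crosses 180°.
Leg 3: +61.11° → -0.98°, shortest Δλ = -62.09° (west) — does not cross 180°.
Leg 4: -0.98° → +29.02°, shortest Δλ = 30.0° (east) — does not cross 180°.
Total crossings: 1.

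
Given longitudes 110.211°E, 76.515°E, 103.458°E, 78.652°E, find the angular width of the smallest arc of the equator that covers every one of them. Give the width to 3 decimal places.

33.696°

Sort the longitudes: +76.515°, +78.652°, +103.458°, +110.211°.
Eastward gaps between consecutive values (wrapping around): 2.137°, 24.806°, 6.753°, 326.304°.
Largest gap = 326.304° ⇒ minimal covering band is its complement: 360° − 326.304° = 33.696°.
Band runs from +76.515° eastward to +110.211°.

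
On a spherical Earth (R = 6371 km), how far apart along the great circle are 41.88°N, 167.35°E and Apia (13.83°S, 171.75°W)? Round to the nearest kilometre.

Δλ = -171.75 − 167.35 = -339.10°; wrapped into (−180°, 180°]: 20.90°.
Δφ = -13.83 − 41.88 = -55.71°.
a = sin²(Δφ/2) + cos φ₁ · cos φ₂ · sin²(Δλ/2) = 0.242093.
c = 2·atan2(√a, √(1−a)) = 1.02884 rad → d = 6371·c ≈ 6554.73 km.

6555 km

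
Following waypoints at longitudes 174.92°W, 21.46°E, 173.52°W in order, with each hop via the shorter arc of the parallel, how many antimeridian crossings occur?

Leg 1: -174.92° → +21.46°, shortest Δλ = -163.62° (west) — crosses 180°.
Leg 2: +21.46° → -173.52°, shortest Δλ = 165.02° (east) — crosses 180°.
Total crossings: 2.

2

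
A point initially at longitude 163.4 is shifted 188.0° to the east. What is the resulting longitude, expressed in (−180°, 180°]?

-8.6°

Start at +163.4°; shift +188.0° → +351.4°.
+351.4° lies outside (−180°, 180°]; subtract 360° → -8.6°.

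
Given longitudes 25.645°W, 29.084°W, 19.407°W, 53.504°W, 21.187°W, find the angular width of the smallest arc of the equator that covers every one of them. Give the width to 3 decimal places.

34.097°

Sort the longitudes: -53.504°, -29.084°, -25.645°, -21.187°, -19.407°.
Eastward gaps between consecutive values (wrapping around): 24.420°, 3.439°, 4.458°, 1.780°, 325.903°.
Largest gap = 325.903° ⇒ minimal covering band is its complement: 360° − 325.903° = 34.097°.
Band runs from -53.504° eastward to -19.407°.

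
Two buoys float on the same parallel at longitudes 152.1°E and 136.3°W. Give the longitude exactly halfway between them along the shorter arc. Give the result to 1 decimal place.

172.1°W

Signed shortest Δλ from +152.1° to -136.3° is +71.6°.
Midpoint longitude = +152.1° + (+71.6°)/2 = +152.1° + 35.8° = +187.9°.
Normalise into (−180°, 180°]: -172.1°.
(The naïve average (+152.1 + -136.3)/2 = 7.9° is on the wrong side of the globe.)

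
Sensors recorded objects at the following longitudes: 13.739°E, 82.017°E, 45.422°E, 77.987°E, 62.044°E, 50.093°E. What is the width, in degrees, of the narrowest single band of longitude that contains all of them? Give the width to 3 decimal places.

Sort the longitudes: +13.739°, +45.422°, +50.093°, +62.044°, +77.987°, +82.017°.
Eastward gaps between consecutive values (wrapping around): 31.683°, 4.671°, 11.951°, 15.943°, 4.030°, 291.722°.
Largest gap = 291.722° ⇒ minimal covering band is its complement: 360° − 291.722° = 68.278°.
Band runs from +13.739° eastward to +82.017°.

68.278°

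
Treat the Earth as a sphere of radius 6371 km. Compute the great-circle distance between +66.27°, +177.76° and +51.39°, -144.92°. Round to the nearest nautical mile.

1428 nmi

Δλ = -144.92 − 177.76 = -322.68°; wrapped into (−180°, 180°]: 37.32°.
Δφ = 51.39 − 66.27 = -14.88°.
a = sin²(Δφ/2) + cos φ₁ · cos φ₂ · sin²(Δλ/2) = 0.042474.
c = 2·atan2(√a, √(1−a)) = 0.41516 rad → d = 6371·c ≈ 2644.99 km ≈ 1428.18 nmi.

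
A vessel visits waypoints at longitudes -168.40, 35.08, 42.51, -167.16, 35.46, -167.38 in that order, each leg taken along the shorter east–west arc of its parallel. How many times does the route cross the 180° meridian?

Leg 1: -168.40° → +35.08°, shortest Δλ = -156.52° (west) — crosses 180°.
Leg 2: +35.08° → +42.51°, shortest Δλ = 7.43° (east) — does not cross 180°.
Leg 3: +42.51° → -167.16°, shortest Δλ = 150.33° (east) — crosses 180°.
Leg 4: -167.16° → +35.46°, shortest Δλ = -157.38° (west) — crosses 180°.
Leg 5: +35.46° → -167.38°, shortest Δλ = 157.16° (east) — crosses 180°.
Total crossings: 4.

4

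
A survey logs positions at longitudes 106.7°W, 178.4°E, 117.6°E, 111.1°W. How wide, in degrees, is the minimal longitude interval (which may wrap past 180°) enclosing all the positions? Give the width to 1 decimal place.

135.7°

Sort the longitudes: -111.1°, -106.7°, +117.6°, +178.4°.
Eastward gaps between consecutive values (wrapping around): 4.4°, 224.3°, 60.8°, 70.5°.
Largest gap = 224.3° ⇒ minimal covering band is its complement: 360° − 224.3° = 135.7°.
Band runs from +117.6° eastward to -106.7°, crossing the antimeridian.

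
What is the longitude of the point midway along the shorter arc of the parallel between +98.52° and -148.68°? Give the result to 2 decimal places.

+154.92°

Signed shortest Δλ from +98.52° to -148.68° is +112.80°.
Midpoint longitude = +98.52° + (+112.80°)/2 = +98.52° + 56.40° = +154.92°.
(The naïve average (+98.52 + -148.68)/2 = -25.08° is on the wrong side of the globe.)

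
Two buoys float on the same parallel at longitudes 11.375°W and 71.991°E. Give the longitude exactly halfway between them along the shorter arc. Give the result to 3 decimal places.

Signed shortest Δλ from -11.375° to +71.991° is +83.366°.
Midpoint longitude = -11.375° + (+83.366°)/2 = -11.375° + 41.683° = +30.308°.

30.308°E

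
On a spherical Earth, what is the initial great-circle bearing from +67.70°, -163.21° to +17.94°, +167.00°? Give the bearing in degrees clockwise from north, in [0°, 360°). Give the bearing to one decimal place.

Δλ = 167.00 − -163.21 = 330.21°; wrapped into (−180°, 180°]: -29.79°.
θ = atan2( sin Δλ · cos φ₂ , cos φ₁ · sin φ₂ − sin φ₁ · cos φ₂ · cos Δλ )
  = atan2(-0.47267, -0.64703) = -143.851° → normalised to [0°, 360°): 216.149°.

216.1°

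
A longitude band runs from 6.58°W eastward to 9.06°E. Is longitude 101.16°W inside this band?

Band width going east from -6.58° to +9.06°: ((9.06 − -6.58) mod 360) = 15.64°.
Offset of -101.16° east of the west edge: ((-101.16 − -6.58) mod 360) = 265.42°.
265.42° > 15.64° ⇒ outside.

No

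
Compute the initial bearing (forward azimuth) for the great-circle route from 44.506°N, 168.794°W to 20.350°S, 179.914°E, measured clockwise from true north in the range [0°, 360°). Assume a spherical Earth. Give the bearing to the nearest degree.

192°

Δλ = 179.914 − -168.794 = 348.708°; wrapped into (−180°, 180°]: -11.292°.
θ = atan2( sin Δλ · cos φ₂ , cos φ₁ · sin φ₂ − sin φ₁ · cos φ₂ · cos Δλ )
  = atan2(-0.18359, -0.89252) = -168.377° → normalised to [0°, 360°): 191.623°.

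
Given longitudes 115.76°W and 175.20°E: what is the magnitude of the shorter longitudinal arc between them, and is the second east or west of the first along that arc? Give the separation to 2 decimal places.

69.04° west

Raw difference: 175.20 − -115.76 = 290.96°.
Normalise into (−180°, 180°]: 290.96° − 360° = -69.04°.
Negative ⇒ the second point lies to the west; separation 69.04°.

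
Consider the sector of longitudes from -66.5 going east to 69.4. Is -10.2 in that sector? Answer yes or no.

Yes

Band width going east from -66.5° to +69.4°: ((69.4 − -66.5) mod 360) = 135.9°.
Offset of -10.2° east of the west edge: ((-10.2 − -66.5) mod 360) = 56.3°.
56.3° ≤ 135.9° ⇒ inside.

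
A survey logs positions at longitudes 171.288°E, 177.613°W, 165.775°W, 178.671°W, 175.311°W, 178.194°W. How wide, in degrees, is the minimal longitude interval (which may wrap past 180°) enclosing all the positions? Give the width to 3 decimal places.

Sort the longitudes: -178.671°, -178.194°, -177.613°, -175.311°, -165.775°, +171.288°.
Eastward gaps between consecutive values (wrapping around): 0.477°, 0.581°, 2.302°, 9.536°, 337.063°, 10.041°.
Largest gap = 337.063° ⇒ minimal covering band is its complement: 360° − 337.063° = 22.937°.
Band runs from +171.288° eastward to -165.775°, crossing the antimeridian.

22.937°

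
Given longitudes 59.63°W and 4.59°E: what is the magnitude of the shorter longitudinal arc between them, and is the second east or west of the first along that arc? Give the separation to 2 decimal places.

64.22° east

Raw difference: 4.59 − -59.63 = 64.22°.
Normalise into (−180°, 180°]: 64.22° stays 64.22°.
Positive ⇒ the second point lies to the east; separation 64.22°.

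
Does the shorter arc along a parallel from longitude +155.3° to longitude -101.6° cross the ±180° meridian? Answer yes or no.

Naïve |-101.6 − 155.3| = 256.9° > 180°, so the shorter arc goes the other way round — across 180°.
Signed shortest Δλ = ((-101.6 − 155.3 + 180) mod 360) − 180 = 103.1°.
Going east by 103.1° from +155.3° passes through 180° before reaching -101.6°.

Yes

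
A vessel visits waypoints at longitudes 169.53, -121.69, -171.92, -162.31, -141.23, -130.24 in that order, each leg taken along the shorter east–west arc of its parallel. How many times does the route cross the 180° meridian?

Leg 1: +169.53° → -121.69°, shortest Δλ = 68.78° (east) — crosses 180°.
Leg 2: -121.69° → -171.92°, shortest Δλ = -50.23° (west) — does not cross 180°.
Leg 3: -171.92° → -162.31°, shortest Δλ = 9.61° (east) — does not cross 180°.
Leg 4: -162.31° → -141.23°, shortest Δλ = 21.08° (east) — does not cross 180°.
Leg 5: -141.23° → -130.24°, shortest Δλ = 10.99° (east) — does not cross 180°.
Total crossings: 1.

1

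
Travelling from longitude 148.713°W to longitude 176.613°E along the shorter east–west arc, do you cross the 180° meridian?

Naïve |176.613 − -148.713| = 325.326° > 180°, so the shorter arc goes the other way round — across 180°.
Signed shortest Δλ = ((176.613 − -148.713 + 180) mod 360) − 180 = -34.674°.
Going west by 34.674° from -148.713° passes through 180° before reaching +176.613°.

Yes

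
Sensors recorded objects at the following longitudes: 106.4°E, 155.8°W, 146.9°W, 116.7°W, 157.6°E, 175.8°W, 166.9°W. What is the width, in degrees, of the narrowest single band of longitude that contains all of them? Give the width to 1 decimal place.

136.9°

Sort the longitudes: -175.8°, -166.9°, -155.8°, -146.9°, -116.7°, +106.4°, +157.6°.
Eastward gaps between consecutive values (wrapping around): 8.9°, 11.1°, 8.9°, 30.2°, 223.1°, 51.2°, 26.6°.
Largest gap = 223.1° ⇒ minimal covering band is its complement: 360° − 223.1° = 136.9°.
Band runs from +106.4° eastward to -116.7°, crossing the antimeridian.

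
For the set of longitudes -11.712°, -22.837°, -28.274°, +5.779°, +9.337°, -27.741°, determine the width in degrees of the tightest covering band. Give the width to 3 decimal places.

Sort the longitudes: -28.274°, -27.741°, -22.837°, -11.712°, +5.779°, +9.337°.
Eastward gaps between consecutive values (wrapping around): 0.533°, 4.904°, 11.125°, 17.491°, 3.558°, 322.389°.
Largest gap = 322.389° ⇒ minimal covering band is its complement: 360° − 322.389° = 37.611°.
Band runs from -28.274° eastward to +9.337°.

37.611°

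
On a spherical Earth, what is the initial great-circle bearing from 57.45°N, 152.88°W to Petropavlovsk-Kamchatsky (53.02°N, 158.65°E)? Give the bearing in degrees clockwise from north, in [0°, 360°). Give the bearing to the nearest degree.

Δλ = 158.65 − -152.88 = 311.53°; wrapped into (−180°, 180°]: -48.47°.
θ = atan2( sin Δλ · cos φ₂ , cos φ₁ · sin φ₂ − sin φ₁ · cos φ₂ · cos Δλ )
  = atan2(-0.45032, 0.09363) = -78.255° → normalised to [0°, 360°): 281.745°.

282°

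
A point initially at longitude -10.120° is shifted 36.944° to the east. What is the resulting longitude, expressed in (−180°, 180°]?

Start at -10.120°; shift +36.944° → +26.824°.
+26.824° already lies in (−180°, 180°].

+26.824°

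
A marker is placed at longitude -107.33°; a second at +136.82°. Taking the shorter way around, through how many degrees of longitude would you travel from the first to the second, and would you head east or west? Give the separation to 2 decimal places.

Raw difference: 136.82 − -107.33 = 244.15°.
Normalise into (−180°, 180°]: 244.15° − 360° = -115.85°.
Negative ⇒ the second point lies to the west; separation 115.85°.

115.85° west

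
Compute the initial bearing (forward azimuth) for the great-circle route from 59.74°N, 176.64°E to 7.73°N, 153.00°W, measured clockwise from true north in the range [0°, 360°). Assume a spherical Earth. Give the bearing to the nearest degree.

143°

Δλ = -153.00 − 176.64 = -329.64°; wrapped into (−180°, 180°]: 30.36°.
θ = atan2( sin Δλ · cos φ₂ , cos φ₁ · sin φ₂ − sin φ₁ · cos φ₂ · cos Δλ )
  = atan2(0.50084, -0.67075) = 143.252° → normalised to [0°, 360°): 143.252°.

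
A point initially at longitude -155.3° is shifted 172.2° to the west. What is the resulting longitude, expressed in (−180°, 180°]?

Start at -155.3°; shift −172.2° → -327.5°.
-327.5° lies outside (−180°, 180°]; add 360° → +32.5°.

+32.5°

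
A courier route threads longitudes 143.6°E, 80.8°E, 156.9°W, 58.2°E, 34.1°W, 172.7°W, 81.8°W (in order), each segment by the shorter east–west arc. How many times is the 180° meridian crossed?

2

Leg 1: +143.6° → +80.8°, shortest Δλ = -62.8° (west) — does not cross 180°.
Leg 2: +80.8° → -156.9°, shortest Δλ = 122.3° (east) — crosses 180°.
Leg 3: -156.9° → +58.2°, shortest Δλ = -144.9° (west) — crosses 180°.
Leg 4: +58.2° → -34.1°, shortest Δλ = -92.3° (west) — does not cross 180°.
Leg 5: -34.1° → -172.7°, shortest Δλ = -138.6° (west) — does not cross 180°.
Leg 6: -172.7° → -81.8°, shortest Δλ = 90.9° (east) — does not cross 180°.
Total crossings: 2.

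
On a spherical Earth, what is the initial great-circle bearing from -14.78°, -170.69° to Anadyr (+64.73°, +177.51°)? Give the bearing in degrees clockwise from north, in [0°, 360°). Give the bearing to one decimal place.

Δλ = 177.51 − -170.69 = 348.20°; wrapped into (−180°, 180°]: -11.80°.
θ = atan2( sin Δλ · cos φ₂ , cos φ₁ · sin φ₂ − sin φ₁ · cos φ₂ · cos Δλ )
  = atan2(-0.08730, 0.98099) = -5.085° → normalised to [0°, 360°): 354.915°.

354.9°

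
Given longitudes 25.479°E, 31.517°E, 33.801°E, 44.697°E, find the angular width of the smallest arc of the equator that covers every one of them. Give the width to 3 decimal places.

Sort the longitudes: +25.479°, +31.517°, +33.801°, +44.697°.
Eastward gaps between consecutive values (wrapping around): 6.038°, 2.284°, 10.896°, 340.782°.
Largest gap = 340.782° ⇒ minimal covering band is its complement: 360° − 340.782° = 19.218°.
Band runs from +25.479° eastward to +44.697°.

19.218°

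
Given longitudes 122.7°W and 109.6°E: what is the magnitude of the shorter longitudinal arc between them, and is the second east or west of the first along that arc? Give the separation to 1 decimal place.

Raw difference: 109.6 − -122.7 = 232.3°.
Normalise into (−180°, 180°]: 232.3° − 360° = -127.7°.
Negative ⇒ the second point lies to the west; separation 127.7°.

127.7° west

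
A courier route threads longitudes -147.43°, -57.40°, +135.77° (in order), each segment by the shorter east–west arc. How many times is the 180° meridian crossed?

Leg 1: -147.43° → -57.40°, shortest Δλ = 90.03° (east) — does not cross 180°.
Leg 2: -57.40° → +135.77°, shortest Δλ = -166.83° (west) — crosses 180°.
Total crossings: 1.

1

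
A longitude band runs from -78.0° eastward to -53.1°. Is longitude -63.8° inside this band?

Yes

Band width going east from -78.0° to -53.1°: ((-53.1 − -78.0) mod 360) = 24.9°.
Offset of -63.8° east of the west edge: ((-63.8 − -78.0) mod 360) = 14.2°.
14.2° ≤ 24.9° ⇒ inside.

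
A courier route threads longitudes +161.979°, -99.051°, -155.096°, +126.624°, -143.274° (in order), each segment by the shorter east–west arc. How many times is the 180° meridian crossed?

3

Leg 1: +161.979° → -99.051°, shortest Δλ = 98.97° (east) — crosses 180°.
Leg 2: -99.051° → -155.096°, shortest Δλ = -56.045° (west) — does not cross 180°.
Leg 3: -155.096° → +126.624°, shortest Δλ = -78.28° (west) — crosses 180°.
Leg 4: +126.624° → -143.274°, shortest Δλ = 90.102° (east) — crosses 180°.
Total crossings: 3.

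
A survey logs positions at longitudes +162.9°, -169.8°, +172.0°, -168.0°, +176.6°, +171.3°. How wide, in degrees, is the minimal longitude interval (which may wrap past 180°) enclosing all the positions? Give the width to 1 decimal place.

Sort the longitudes: -169.8°, -168.0°, +162.9°, +171.3°, +172.0°, +176.6°.
Eastward gaps between consecutive values (wrapping around): 1.8°, 330.9°, 8.4°, 0.7°, 4.6°, 13.6°.
Largest gap = 330.9° ⇒ minimal covering band is its complement: 360° − 330.9° = 29.1°.
Band runs from +162.9° eastward to -168.0°, crossing the antimeridian.

29.1°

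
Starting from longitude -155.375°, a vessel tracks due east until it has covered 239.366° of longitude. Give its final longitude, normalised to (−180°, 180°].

+83.991°

Start at -155.375°; shift +239.366° → +83.991°.
+83.991° already lies in (−180°, 180°].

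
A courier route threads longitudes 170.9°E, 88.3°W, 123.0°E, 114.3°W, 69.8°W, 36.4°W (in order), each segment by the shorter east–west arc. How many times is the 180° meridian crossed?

Leg 1: +170.9° → -88.3°, shortest Δλ = 100.8° (east) — crosses 180°.
Leg 2: -88.3° → +123.0°, shortest Δλ = -148.7° (west) — crosses 180°.
Leg 3: +123.0° → -114.3°, shortest Δλ = 122.7° (east) — crosses 180°.
Leg 4: -114.3° → -69.8°, shortest Δλ = 44.5° (east) — does not cross 180°.
Leg 5: -69.8° → -36.4°, shortest Δλ = 33.4° (east) — does not cross 180°.
Total crossings: 3.

3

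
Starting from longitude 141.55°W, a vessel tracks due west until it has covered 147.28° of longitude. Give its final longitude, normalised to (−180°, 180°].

71.17°E

Start at -141.55°; shift −147.28° → -288.83°.
-288.83° lies outside (−180°, 180°]; add 360° → +71.17°.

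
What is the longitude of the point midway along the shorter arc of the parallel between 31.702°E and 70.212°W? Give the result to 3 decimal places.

19.255°W

Signed shortest Δλ from +31.702° to -70.212° is -101.914°.
Midpoint longitude = +31.702° + (-101.914°)/2 = +31.702° − 50.957° = -19.255°.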